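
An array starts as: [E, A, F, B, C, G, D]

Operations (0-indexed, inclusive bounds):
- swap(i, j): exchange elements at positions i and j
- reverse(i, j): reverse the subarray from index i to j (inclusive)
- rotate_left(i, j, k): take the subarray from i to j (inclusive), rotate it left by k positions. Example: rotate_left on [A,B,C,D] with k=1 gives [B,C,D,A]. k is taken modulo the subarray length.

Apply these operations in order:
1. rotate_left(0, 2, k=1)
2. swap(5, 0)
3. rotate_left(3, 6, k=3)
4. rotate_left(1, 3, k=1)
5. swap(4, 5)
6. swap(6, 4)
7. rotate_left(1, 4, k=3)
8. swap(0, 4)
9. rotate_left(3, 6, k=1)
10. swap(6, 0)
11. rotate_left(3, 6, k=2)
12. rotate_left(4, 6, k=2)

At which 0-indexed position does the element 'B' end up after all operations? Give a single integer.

Answer: 4

Derivation:
After 1 (rotate_left(0, 2, k=1)): [A, F, E, B, C, G, D]
After 2 (swap(5, 0)): [G, F, E, B, C, A, D]
After 3 (rotate_left(3, 6, k=3)): [G, F, E, D, B, C, A]
After 4 (rotate_left(1, 3, k=1)): [G, E, D, F, B, C, A]
After 5 (swap(4, 5)): [G, E, D, F, C, B, A]
After 6 (swap(6, 4)): [G, E, D, F, A, B, C]
After 7 (rotate_left(1, 4, k=3)): [G, A, E, D, F, B, C]
After 8 (swap(0, 4)): [F, A, E, D, G, B, C]
After 9 (rotate_left(3, 6, k=1)): [F, A, E, G, B, C, D]
After 10 (swap(6, 0)): [D, A, E, G, B, C, F]
After 11 (rotate_left(3, 6, k=2)): [D, A, E, C, F, G, B]
After 12 (rotate_left(4, 6, k=2)): [D, A, E, C, B, F, G]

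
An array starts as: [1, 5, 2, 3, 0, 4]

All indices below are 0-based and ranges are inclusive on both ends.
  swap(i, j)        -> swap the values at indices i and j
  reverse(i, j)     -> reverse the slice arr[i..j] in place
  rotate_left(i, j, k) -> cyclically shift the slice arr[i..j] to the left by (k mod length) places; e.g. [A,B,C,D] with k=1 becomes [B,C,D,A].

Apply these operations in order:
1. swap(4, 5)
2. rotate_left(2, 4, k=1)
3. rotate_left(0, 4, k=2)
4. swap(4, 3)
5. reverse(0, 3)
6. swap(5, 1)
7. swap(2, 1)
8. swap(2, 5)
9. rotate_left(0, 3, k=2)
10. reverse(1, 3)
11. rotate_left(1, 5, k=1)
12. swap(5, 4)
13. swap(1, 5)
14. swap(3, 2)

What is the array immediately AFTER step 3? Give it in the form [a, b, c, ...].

Answer: [3, 4, 2, 1, 5, 0]

Derivation:
After 1 (swap(4, 5)): [1, 5, 2, 3, 4, 0]
After 2 (rotate_left(2, 4, k=1)): [1, 5, 3, 4, 2, 0]
After 3 (rotate_left(0, 4, k=2)): [3, 4, 2, 1, 5, 0]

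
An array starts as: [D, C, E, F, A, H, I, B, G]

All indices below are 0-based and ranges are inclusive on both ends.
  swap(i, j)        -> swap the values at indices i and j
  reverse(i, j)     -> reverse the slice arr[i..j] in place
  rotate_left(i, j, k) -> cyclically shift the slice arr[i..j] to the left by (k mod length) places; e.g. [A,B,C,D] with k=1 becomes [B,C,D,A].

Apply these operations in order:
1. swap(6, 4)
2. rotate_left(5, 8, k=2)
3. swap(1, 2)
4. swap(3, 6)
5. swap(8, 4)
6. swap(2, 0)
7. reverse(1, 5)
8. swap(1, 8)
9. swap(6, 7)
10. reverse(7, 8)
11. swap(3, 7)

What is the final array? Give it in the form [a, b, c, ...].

After 1 (swap(6, 4)): [D, C, E, F, I, H, A, B, G]
After 2 (rotate_left(5, 8, k=2)): [D, C, E, F, I, B, G, H, A]
After 3 (swap(1, 2)): [D, E, C, F, I, B, G, H, A]
After 4 (swap(3, 6)): [D, E, C, G, I, B, F, H, A]
After 5 (swap(8, 4)): [D, E, C, G, A, B, F, H, I]
After 6 (swap(2, 0)): [C, E, D, G, A, B, F, H, I]
After 7 (reverse(1, 5)): [C, B, A, G, D, E, F, H, I]
After 8 (swap(1, 8)): [C, I, A, G, D, E, F, H, B]
After 9 (swap(6, 7)): [C, I, A, G, D, E, H, F, B]
After 10 (reverse(7, 8)): [C, I, A, G, D, E, H, B, F]
After 11 (swap(3, 7)): [C, I, A, B, D, E, H, G, F]

Answer: [C, I, A, B, D, E, H, G, F]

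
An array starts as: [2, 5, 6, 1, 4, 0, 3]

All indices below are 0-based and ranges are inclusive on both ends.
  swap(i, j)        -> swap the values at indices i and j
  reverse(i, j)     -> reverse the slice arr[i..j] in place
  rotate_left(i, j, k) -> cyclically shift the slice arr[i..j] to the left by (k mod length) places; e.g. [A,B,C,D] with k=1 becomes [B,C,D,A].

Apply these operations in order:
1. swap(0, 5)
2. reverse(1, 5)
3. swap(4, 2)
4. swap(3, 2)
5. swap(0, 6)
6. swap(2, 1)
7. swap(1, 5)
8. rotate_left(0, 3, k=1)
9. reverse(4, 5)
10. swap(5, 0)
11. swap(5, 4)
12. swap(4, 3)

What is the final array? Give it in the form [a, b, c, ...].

After 1 (swap(0, 5)): [0, 5, 6, 1, 4, 2, 3]
After 2 (reverse(1, 5)): [0, 2, 4, 1, 6, 5, 3]
After 3 (swap(4, 2)): [0, 2, 6, 1, 4, 5, 3]
After 4 (swap(3, 2)): [0, 2, 1, 6, 4, 5, 3]
After 5 (swap(0, 6)): [3, 2, 1, 6, 4, 5, 0]
After 6 (swap(2, 1)): [3, 1, 2, 6, 4, 5, 0]
After 7 (swap(1, 5)): [3, 5, 2, 6, 4, 1, 0]
After 8 (rotate_left(0, 3, k=1)): [5, 2, 6, 3, 4, 1, 0]
After 9 (reverse(4, 5)): [5, 2, 6, 3, 1, 4, 0]
After 10 (swap(5, 0)): [4, 2, 6, 3, 1, 5, 0]
After 11 (swap(5, 4)): [4, 2, 6, 3, 5, 1, 0]
After 12 (swap(4, 3)): [4, 2, 6, 5, 3, 1, 0]

Answer: [4, 2, 6, 5, 3, 1, 0]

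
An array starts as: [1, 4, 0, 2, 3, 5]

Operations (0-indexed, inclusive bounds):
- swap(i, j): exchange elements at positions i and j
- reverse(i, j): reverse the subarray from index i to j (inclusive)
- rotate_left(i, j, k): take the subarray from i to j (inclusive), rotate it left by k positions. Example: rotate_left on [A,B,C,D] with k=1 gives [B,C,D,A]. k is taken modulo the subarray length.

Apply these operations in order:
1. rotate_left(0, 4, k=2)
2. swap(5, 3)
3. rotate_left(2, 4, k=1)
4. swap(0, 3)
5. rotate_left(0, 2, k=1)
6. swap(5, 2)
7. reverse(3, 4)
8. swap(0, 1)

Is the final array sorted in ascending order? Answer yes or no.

Answer: no

Derivation:
After 1 (rotate_left(0, 4, k=2)): [0, 2, 3, 1, 4, 5]
After 2 (swap(5, 3)): [0, 2, 3, 5, 4, 1]
After 3 (rotate_left(2, 4, k=1)): [0, 2, 5, 4, 3, 1]
After 4 (swap(0, 3)): [4, 2, 5, 0, 3, 1]
After 5 (rotate_left(0, 2, k=1)): [2, 5, 4, 0, 3, 1]
After 6 (swap(5, 2)): [2, 5, 1, 0, 3, 4]
After 7 (reverse(3, 4)): [2, 5, 1, 3, 0, 4]
After 8 (swap(0, 1)): [5, 2, 1, 3, 0, 4]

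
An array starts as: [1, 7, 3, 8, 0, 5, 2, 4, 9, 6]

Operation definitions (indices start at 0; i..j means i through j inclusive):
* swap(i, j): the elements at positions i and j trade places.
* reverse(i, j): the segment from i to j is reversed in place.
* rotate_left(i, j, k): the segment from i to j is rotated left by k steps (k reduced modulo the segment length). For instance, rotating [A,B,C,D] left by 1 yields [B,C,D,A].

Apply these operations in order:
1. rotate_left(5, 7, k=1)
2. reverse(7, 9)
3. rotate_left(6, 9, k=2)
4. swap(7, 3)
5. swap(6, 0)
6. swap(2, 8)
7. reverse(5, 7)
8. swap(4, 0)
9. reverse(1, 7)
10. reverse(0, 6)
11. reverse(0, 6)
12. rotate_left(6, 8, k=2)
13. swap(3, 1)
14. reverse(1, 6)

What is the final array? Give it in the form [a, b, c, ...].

After 1 (rotate_left(5, 7, k=1)): [1, 7, 3, 8, 0, 2, 4, 5, 9, 6]
After 2 (reverse(7, 9)): [1, 7, 3, 8, 0, 2, 4, 6, 9, 5]
After 3 (rotate_left(6, 9, k=2)): [1, 7, 3, 8, 0, 2, 9, 5, 4, 6]
After 4 (swap(7, 3)): [1, 7, 3, 5, 0, 2, 9, 8, 4, 6]
After 5 (swap(6, 0)): [9, 7, 3, 5, 0, 2, 1, 8, 4, 6]
After 6 (swap(2, 8)): [9, 7, 4, 5, 0, 2, 1, 8, 3, 6]
After 7 (reverse(5, 7)): [9, 7, 4, 5, 0, 8, 1, 2, 3, 6]
After 8 (swap(4, 0)): [0, 7, 4, 5, 9, 8, 1, 2, 3, 6]
After 9 (reverse(1, 7)): [0, 2, 1, 8, 9, 5, 4, 7, 3, 6]
After 10 (reverse(0, 6)): [4, 5, 9, 8, 1, 2, 0, 7, 3, 6]
After 11 (reverse(0, 6)): [0, 2, 1, 8, 9, 5, 4, 7, 3, 6]
After 12 (rotate_left(6, 8, k=2)): [0, 2, 1, 8, 9, 5, 3, 4, 7, 6]
After 13 (swap(3, 1)): [0, 8, 1, 2, 9, 5, 3, 4, 7, 6]
After 14 (reverse(1, 6)): [0, 3, 5, 9, 2, 1, 8, 4, 7, 6]

Answer: [0, 3, 5, 9, 2, 1, 8, 4, 7, 6]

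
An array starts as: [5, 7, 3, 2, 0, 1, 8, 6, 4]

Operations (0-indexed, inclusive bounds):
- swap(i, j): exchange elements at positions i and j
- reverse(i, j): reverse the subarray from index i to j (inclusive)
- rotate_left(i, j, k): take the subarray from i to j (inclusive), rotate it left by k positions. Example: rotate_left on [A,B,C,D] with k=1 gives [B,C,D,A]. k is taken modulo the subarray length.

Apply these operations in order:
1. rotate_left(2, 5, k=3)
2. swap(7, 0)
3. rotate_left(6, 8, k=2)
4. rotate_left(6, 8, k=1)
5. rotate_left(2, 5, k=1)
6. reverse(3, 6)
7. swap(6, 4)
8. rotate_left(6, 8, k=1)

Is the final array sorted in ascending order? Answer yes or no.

After 1 (rotate_left(2, 5, k=3)): [5, 7, 1, 3, 2, 0, 8, 6, 4]
After 2 (swap(7, 0)): [6, 7, 1, 3, 2, 0, 8, 5, 4]
After 3 (rotate_left(6, 8, k=2)): [6, 7, 1, 3, 2, 0, 4, 8, 5]
After 4 (rotate_left(6, 8, k=1)): [6, 7, 1, 3, 2, 0, 8, 5, 4]
After 5 (rotate_left(2, 5, k=1)): [6, 7, 3, 2, 0, 1, 8, 5, 4]
After 6 (reverse(3, 6)): [6, 7, 3, 8, 1, 0, 2, 5, 4]
After 7 (swap(6, 4)): [6, 7, 3, 8, 2, 0, 1, 5, 4]
After 8 (rotate_left(6, 8, k=1)): [6, 7, 3, 8, 2, 0, 5, 4, 1]

Answer: no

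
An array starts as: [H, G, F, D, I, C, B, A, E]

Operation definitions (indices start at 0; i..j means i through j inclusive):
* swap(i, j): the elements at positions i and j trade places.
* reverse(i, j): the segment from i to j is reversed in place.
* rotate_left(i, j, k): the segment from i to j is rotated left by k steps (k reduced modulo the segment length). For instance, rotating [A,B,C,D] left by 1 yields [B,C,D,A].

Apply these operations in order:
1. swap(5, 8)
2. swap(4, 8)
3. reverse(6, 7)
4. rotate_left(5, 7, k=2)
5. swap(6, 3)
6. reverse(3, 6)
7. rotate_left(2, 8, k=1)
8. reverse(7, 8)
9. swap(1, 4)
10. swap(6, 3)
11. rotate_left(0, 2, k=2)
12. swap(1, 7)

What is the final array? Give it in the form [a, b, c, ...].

After 1 (swap(5, 8)): [H, G, F, D, I, E, B, A, C]
After 2 (swap(4, 8)): [H, G, F, D, C, E, B, A, I]
After 3 (reverse(6, 7)): [H, G, F, D, C, E, A, B, I]
After 4 (rotate_left(5, 7, k=2)): [H, G, F, D, C, B, E, A, I]
After 5 (swap(6, 3)): [H, G, F, E, C, B, D, A, I]
After 6 (reverse(3, 6)): [H, G, F, D, B, C, E, A, I]
After 7 (rotate_left(2, 8, k=1)): [H, G, D, B, C, E, A, I, F]
After 8 (reverse(7, 8)): [H, G, D, B, C, E, A, F, I]
After 9 (swap(1, 4)): [H, C, D, B, G, E, A, F, I]
After 10 (swap(6, 3)): [H, C, D, A, G, E, B, F, I]
After 11 (rotate_left(0, 2, k=2)): [D, H, C, A, G, E, B, F, I]
After 12 (swap(1, 7)): [D, F, C, A, G, E, B, H, I]

Answer: [D, F, C, A, G, E, B, H, I]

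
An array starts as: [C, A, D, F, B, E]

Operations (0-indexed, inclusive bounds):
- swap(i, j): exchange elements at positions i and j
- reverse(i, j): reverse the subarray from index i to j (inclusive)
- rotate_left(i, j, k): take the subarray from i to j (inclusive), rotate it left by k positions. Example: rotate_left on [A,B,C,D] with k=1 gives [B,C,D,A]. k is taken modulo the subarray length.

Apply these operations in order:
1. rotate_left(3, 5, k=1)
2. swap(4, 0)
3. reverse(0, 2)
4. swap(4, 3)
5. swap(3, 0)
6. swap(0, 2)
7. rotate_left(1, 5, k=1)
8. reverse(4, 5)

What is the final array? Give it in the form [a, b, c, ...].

After 1 (rotate_left(3, 5, k=1)): [C, A, D, B, E, F]
After 2 (swap(4, 0)): [E, A, D, B, C, F]
After 3 (reverse(0, 2)): [D, A, E, B, C, F]
After 4 (swap(4, 3)): [D, A, E, C, B, F]
After 5 (swap(3, 0)): [C, A, E, D, B, F]
After 6 (swap(0, 2)): [E, A, C, D, B, F]
After 7 (rotate_left(1, 5, k=1)): [E, C, D, B, F, A]
After 8 (reverse(4, 5)): [E, C, D, B, A, F]

Answer: [E, C, D, B, A, F]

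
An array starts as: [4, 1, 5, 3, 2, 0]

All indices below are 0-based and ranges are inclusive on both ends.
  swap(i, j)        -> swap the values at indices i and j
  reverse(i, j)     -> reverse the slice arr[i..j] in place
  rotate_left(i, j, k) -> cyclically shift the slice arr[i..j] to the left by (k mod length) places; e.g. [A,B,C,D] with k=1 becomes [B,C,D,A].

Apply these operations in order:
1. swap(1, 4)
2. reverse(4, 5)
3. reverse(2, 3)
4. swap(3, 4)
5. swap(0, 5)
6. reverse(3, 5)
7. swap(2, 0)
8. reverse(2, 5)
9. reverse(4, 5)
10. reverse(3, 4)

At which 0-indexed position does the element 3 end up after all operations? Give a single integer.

After 1 (swap(1, 4)): [4, 2, 5, 3, 1, 0]
After 2 (reverse(4, 5)): [4, 2, 5, 3, 0, 1]
After 3 (reverse(2, 3)): [4, 2, 3, 5, 0, 1]
After 4 (swap(3, 4)): [4, 2, 3, 0, 5, 1]
After 5 (swap(0, 5)): [1, 2, 3, 0, 5, 4]
After 6 (reverse(3, 5)): [1, 2, 3, 4, 5, 0]
After 7 (swap(2, 0)): [3, 2, 1, 4, 5, 0]
After 8 (reverse(2, 5)): [3, 2, 0, 5, 4, 1]
After 9 (reverse(4, 5)): [3, 2, 0, 5, 1, 4]
After 10 (reverse(3, 4)): [3, 2, 0, 1, 5, 4]

Answer: 0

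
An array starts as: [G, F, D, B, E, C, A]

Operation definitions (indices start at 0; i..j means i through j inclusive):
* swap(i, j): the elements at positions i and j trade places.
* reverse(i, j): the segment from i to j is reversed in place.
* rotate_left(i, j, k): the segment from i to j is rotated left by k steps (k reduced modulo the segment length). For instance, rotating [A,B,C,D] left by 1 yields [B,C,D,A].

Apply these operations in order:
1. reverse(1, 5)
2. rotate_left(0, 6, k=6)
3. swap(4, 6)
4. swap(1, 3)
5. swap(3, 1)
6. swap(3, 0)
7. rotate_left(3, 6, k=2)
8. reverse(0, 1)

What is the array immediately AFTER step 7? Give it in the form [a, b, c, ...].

After 1 (reverse(1, 5)): [G, C, E, B, D, F, A]
After 2 (rotate_left(0, 6, k=6)): [A, G, C, E, B, D, F]
After 3 (swap(4, 6)): [A, G, C, E, F, D, B]
After 4 (swap(1, 3)): [A, E, C, G, F, D, B]
After 5 (swap(3, 1)): [A, G, C, E, F, D, B]
After 6 (swap(3, 0)): [E, G, C, A, F, D, B]
After 7 (rotate_left(3, 6, k=2)): [E, G, C, D, B, A, F]

Answer: [E, G, C, D, B, A, F]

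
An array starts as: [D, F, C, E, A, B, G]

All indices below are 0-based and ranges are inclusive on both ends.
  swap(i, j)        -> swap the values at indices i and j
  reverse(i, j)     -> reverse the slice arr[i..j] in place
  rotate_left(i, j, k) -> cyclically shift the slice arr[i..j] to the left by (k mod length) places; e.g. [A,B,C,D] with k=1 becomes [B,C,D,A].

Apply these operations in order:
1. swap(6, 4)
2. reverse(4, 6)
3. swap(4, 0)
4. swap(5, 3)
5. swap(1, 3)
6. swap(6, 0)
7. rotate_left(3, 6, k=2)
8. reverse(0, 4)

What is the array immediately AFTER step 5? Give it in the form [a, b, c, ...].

After 1 (swap(6, 4)): [D, F, C, E, G, B, A]
After 2 (reverse(4, 6)): [D, F, C, E, A, B, G]
After 3 (swap(4, 0)): [A, F, C, E, D, B, G]
After 4 (swap(5, 3)): [A, F, C, B, D, E, G]
After 5 (swap(1, 3)): [A, B, C, F, D, E, G]

Answer: [A, B, C, F, D, E, G]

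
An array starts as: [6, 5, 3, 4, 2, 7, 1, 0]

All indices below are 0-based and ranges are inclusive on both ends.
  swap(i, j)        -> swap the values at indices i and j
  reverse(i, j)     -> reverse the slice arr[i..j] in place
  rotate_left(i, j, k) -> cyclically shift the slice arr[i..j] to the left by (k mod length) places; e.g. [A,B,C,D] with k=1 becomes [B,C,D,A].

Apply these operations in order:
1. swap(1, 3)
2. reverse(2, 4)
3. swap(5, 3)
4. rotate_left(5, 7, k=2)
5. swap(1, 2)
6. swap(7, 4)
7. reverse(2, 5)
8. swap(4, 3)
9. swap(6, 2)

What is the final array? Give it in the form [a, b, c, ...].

After 1 (swap(1, 3)): [6, 4, 3, 5, 2, 7, 1, 0]
After 2 (reverse(2, 4)): [6, 4, 2, 5, 3, 7, 1, 0]
After 3 (swap(5, 3)): [6, 4, 2, 7, 3, 5, 1, 0]
After 4 (rotate_left(5, 7, k=2)): [6, 4, 2, 7, 3, 0, 5, 1]
After 5 (swap(1, 2)): [6, 2, 4, 7, 3, 0, 5, 1]
After 6 (swap(7, 4)): [6, 2, 4, 7, 1, 0, 5, 3]
After 7 (reverse(2, 5)): [6, 2, 0, 1, 7, 4, 5, 3]
After 8 (swap(4, 3)): [6, 2, 0, 7, 1, 4, 5, 3]
After 9 (swap(6, 2)): [6, 2, 5, 7, 1, 4, 0, 3]

Answer: [6, 2, 5, 7, 1, 4, 0, 3]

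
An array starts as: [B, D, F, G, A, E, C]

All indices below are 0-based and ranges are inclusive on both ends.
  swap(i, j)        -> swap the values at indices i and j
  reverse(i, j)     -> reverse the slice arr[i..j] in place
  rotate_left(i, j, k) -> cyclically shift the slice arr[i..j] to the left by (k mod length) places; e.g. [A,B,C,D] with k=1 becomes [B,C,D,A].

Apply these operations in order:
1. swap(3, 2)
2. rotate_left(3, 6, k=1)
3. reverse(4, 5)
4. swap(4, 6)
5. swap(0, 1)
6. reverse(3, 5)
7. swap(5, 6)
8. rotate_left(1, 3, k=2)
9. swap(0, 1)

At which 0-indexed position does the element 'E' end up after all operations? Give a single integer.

Answer: 0

Derivation:
After 1 (swap(3, 2)): [B, D, G, F, A, E, C]
After 2 (rotate_left(3, 6, k=1)): [B, D, G, A, E, C, F]
After 3 (reverse(4, 5)): [B, D, G, A, C, E, F]
After 4 (swap(4, 6)): [B, D, G, A, F, E, C]
After 5 (swap(0, 1)): [D, B, G, A, F, E, C]
After 6 (reverse(3, 5)): [D, B, G, E, F, A, C]
After 7 (swap(5, 6)): [D, B, G, E, F, C, A]
After 8 (rotate_left(1, 3, k=2)): [D, E, B, G, F, C, A]
After 9 (swap(0, 1)): [E, D, B, G, F, C, A]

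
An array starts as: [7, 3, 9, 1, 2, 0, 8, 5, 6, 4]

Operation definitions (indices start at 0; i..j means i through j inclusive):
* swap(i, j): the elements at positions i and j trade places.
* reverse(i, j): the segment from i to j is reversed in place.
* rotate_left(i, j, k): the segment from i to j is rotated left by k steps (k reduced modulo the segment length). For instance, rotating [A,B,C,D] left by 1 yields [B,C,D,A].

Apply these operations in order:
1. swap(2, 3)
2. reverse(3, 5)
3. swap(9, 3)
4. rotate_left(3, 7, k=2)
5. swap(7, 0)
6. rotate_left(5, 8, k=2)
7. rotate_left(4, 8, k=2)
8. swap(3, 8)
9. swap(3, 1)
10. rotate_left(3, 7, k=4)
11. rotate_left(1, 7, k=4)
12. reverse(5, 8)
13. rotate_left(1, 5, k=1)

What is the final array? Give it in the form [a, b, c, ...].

After 1 (swap(2, 3)): [7, 3, 1, 9, 2, 0, 8, 5, 6, 4]
After 2 (reverse(3, 5)): [7, 3, 1, 0, 2, 9, 8, 5, 6, 4]
After 3 (swap(9, 3)): [7, 3, 1, 4, 2, 9, 8, 5, 6, 0]
After 4 (rotate_left(3, 7, k=2)): [7, 3, 1, 9, 8, 5, 4, 2, 6, 0]
After 5 (swap(7, 0)): [2, 3, 1, 9, 8, 5, 4, 7, 6, 0]
After 6 (rotate_left(5, 8, k=2)): [2, 3, 1, 9, 8, 7, 6, 5, 4, 0]
After 7 (rotate_left(4, 8, k=2)): [2, 3, 1, 9, 6, 5, 4, 8, 7, 0]
After 8 (swap(3, 8)): [2, 3, 1, 7, 6, 5, 4, 8, 9, 0]
After 9 (swap(3, 1)): [2, 7, 1, 3, 6, 5, 4, 8, 9, 0]
After 10 (rotate_left(3, 7, k=4)): [2, 7, 1, 8, 3, 6, 5, 4, 9, 0]
After 11 (rotate_left(1, 7, k=4)): [2, 6, 5, 4, 7, 1, 8, 3, 9, 0]
After 12 (reverse(5, 8)): [2, 6, 5, 4, 7, 9, 3, 8, 1, 0]
After 13 (rotate_left(1, 5, k=1)): [2, 5, 4, 7, 9, 6, 3, 8, 1, 0]

Answer: [2, 5, 4, 7, 9, 6, 3, 8, 1, 0]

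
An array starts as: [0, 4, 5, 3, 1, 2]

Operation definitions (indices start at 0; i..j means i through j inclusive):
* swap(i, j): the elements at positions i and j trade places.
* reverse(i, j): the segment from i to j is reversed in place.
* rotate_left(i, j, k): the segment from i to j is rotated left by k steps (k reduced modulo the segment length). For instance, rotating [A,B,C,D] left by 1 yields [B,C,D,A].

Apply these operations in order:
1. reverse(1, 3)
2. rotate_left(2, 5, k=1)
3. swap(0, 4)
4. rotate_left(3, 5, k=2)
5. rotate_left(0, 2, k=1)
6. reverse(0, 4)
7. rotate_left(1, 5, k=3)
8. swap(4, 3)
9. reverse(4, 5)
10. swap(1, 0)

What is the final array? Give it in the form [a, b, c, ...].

Answer: [3, 1, 0, 2, 4, 5]

Derivation:
After 1 (reverse(1, 3)): [0, 3, 5, 4, 1, 2]
After 2 (rotate_left(2, 5, k=1)): [0, 3, 4, 1, 2, 5]
After 3 (swap(0, 4)): [2, 3, 4, 1, 0, 5]
After 4 (rotate_left(3, 5, k=2)): [2, 3, 4, 5, 1, 0]
After 5 (rotate_left(0, 2, k=1)): [3, 4, 2, 5, 1, 0]
After 6 (reverse(0, 4)): [1, 5, 2, 4, 3, 0]
After 7 (rotate_left(1, 5, k=3)): [1, 3, 0, 5, 2, 4]
After 8 (swap(4, 3)): [1, 3, 0, 2, 5, 4]
After 9 (reverse(4, 5)): [1, 3, 0, 2, 4, 5]
After 10 (swap(1, 0)): [3, 1, 0, 2, 4, 5]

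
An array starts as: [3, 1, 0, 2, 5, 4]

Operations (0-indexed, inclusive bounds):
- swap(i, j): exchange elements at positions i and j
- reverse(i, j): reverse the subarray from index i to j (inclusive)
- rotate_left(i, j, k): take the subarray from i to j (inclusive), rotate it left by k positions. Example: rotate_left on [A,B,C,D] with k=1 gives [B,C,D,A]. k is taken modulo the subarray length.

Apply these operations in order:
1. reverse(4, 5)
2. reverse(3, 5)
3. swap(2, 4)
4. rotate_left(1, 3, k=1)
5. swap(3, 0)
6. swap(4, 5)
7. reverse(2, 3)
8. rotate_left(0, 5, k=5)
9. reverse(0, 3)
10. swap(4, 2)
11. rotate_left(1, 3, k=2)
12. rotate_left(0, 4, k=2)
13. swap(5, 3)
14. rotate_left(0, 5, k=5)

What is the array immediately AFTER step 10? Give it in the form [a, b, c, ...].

After 1 (reverse(4, 5)): [3, 1, 0, 2, 4, 5]
After 2 (reverse(3, 5)): [3, 1, 0, 5, 4, 2]
After 3 (swap(2, 4)): [3, 1, 4, 5, 0, 2]
After 4 (rotate_left(1, 3, k=1)): [3, 4, 5, 1, 0, 2]
After 5 (swap(3, 0)): [1, 4, 5, 3, 0, 2]
After 6 (swap(4, 5)): [1, 4, 5, 3, 2, 0]
After 7 (reverse(2, 3)): [1, 4, 3, 5, 2, 0]
After 8 (rotate_left(0, 5, k=5)): [0, 1, 4, 3, 5, 2]
After 9 (reverse(0, 3)): [3, 4, 1, 0, 5, 2]
After 10 (swap(4, 2)): [3, 4, 5, 0, 1, 2]

Answer: [3, 4, 5, 0, 1, 2]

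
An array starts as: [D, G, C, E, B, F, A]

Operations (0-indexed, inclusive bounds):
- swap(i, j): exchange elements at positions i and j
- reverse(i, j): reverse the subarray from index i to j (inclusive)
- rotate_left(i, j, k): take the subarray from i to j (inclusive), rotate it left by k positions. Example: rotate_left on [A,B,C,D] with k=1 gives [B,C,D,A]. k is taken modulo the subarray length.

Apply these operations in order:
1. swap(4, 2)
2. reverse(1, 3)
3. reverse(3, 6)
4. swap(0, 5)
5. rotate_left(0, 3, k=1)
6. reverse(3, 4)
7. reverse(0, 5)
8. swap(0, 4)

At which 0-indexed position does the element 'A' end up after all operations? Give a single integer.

Answer: 3

Derivation:
After 1 (swap(4, 2)): [D, G, B, E, C, F, A]
After 2 (reverse(1, 3)): [D, E, B, G, C, F, A]
After 3 (reverse(3, 6)): [D, E, B, A, F, C, G]
After 4 (swap(0, 5)): [C, E, B, A, F, D, G]
After 5 (rotate_left(0, 3, k=1)): [E, B, A, C, F, D, G]
After 6 (reverse(3, 4)): [E, B, A, F, C, D, G]
After 7 (reverse(0, 5)): [D, C, F, A, B, E, G]
After 8 (swap(0, 4)): [B, C, F, A, D, E, G]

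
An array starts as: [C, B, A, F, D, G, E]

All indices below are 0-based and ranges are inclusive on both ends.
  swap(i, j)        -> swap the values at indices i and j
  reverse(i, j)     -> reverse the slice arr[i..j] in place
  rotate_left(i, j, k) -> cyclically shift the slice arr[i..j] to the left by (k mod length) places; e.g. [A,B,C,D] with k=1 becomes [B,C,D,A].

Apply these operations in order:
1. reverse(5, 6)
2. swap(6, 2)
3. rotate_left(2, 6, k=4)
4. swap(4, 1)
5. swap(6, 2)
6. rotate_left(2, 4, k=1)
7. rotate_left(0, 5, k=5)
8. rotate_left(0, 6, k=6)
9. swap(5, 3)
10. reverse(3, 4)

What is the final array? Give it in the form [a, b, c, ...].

After 1 (reverse(5, 6)): [C, B, A, F, D, E, G]
After 2 (swap(6, 2)): [C, B, G, F, D, E, A]
After 3 (rotate_left(2, 6, k=4)): [C, B, A, G, F, D, E]
After 4 (swap(4, 1)): [C, F, A, G, B, D, E]
After 5 (swap(6, 2)): [C, F, E, G, B, D, A]
After 6 (rotate_left(2, 4, k=1)): [C, F, G, B, E, D, A]
After 7 (rotate_left(0, 5, k=5)): [D, C, F, G, B, E, A]
After 8 (rotate_left(0, 6, k=6)): [A, D, C, F, G, B, E]
After 9 (swap(5, 3)): [A, D, C, B, G, F, E]
After 10 (reverse(3, 4)): [A, D, C, G, B, F, E]

Answer: [A, D, C, G, B, F, E]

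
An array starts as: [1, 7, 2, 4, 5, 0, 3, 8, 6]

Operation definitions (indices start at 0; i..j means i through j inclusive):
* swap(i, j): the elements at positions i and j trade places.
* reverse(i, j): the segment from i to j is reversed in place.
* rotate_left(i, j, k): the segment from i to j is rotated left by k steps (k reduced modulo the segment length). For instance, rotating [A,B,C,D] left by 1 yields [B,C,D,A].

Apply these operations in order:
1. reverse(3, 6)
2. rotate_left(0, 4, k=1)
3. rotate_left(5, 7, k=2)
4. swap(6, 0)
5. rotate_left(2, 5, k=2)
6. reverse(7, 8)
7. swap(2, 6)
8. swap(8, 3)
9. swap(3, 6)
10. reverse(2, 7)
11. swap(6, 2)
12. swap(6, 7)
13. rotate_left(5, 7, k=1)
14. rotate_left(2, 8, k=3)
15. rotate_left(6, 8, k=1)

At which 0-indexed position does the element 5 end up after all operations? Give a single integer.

After 1 (reverse(3, 6)): [1, 7, 2, 3, 0, 5, 4, 8, 6]
After 2 (rotate_left(0, 4, k=1)): [7, 2, 3, 0, 1, 5, 4, 8, 6]
After 3 (rotate_left(5, 7, k=2)): [7, 2, 3, 0, 1, 8, 5, 4, 6]
After 4 (swap(6, 0)): [5, 2, 3, 0, 1, 8, 7, 4, 6]
After 5 (rotate_left(2, 5, k=2)): [5, 2, 1, 8, 3, 0, 7, 4, 6]
After 6 (reverse(7, 8)): [5, 2, 1, 8, 3, 0, 7, 6, 4]
After 7 (swap(2, 6)): [5, 2, 7, 8, 3, 0, 1, 6, 4]
After 8 (swap(8, 3)): [5, 2, 7, 4, 3, 0, 1, 6, 8]
After 9 (swap(3, 6)): [5, 2, 7, 1, 3, 0, 4, 6, 8]
After 10 (reverse(2, 7)): [5, 2, 6, 4, 0, 3, 1, 7, 8]
After 11 (swap(6, 2)): [5, 2, 1, 4, 0, 3, 6, 7, 8]
After 12 (swap(6, 7)): [5, 2, 1, 4, 0, 3, 7, 6, 8]
After 13 (rotate_left(5, 7, k=1)): [5, 2, 1, 4, 0, 7, 6, 3, 8]
After 14 (rotate_left(2, 8, k=3)): [5, 2, 7, 6, 3, 8, 1, 4, 0]
After 15 (rotate_left(6, 8, k=1)): [5, 2, 7, 6, 3, 8, 4, 0, 1]

Answer: 0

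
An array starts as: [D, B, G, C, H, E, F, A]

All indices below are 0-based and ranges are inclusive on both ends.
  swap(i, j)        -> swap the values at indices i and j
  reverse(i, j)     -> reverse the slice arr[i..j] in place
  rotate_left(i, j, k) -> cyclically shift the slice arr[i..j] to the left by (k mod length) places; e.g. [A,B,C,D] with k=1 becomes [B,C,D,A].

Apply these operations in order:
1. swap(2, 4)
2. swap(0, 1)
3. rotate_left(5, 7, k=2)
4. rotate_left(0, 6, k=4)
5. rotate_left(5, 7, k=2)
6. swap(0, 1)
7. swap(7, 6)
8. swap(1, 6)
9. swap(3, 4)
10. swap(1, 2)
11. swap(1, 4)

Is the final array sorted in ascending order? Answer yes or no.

After 1 (swap(2, 4)): [D, B, H, C, G, E, F, A]
After 2 (swap(0, 1)): [B, D, H, C, G, E, F, A]
After 3 (rotate_left(5, 7, k=2)): [B, D, H, C, G, A, E, F]
After 4 (rotate_left(0, 6, k=4)): [G, A, E, B, D, H, C, F]
After 5 (rotate_left(5, 7, k=2)): [G, A, E, B, D, F, H, C]
After 6 (swap(0, 1)): [A, G, E, B, D, F, H, C]
After 7 (swap(7, 6)): [A, G, E, B, D, F, C, H]
After 8 (swap(1, 6)): [A, C, E, B, D, F, G, H]
After 9 (swap(3, 4)): [A, C, E, D, B, F, G, H]
After 10 (swap(1, 2)): [A, E, C, D, B, F, G, H]
After 11 (swap(1, 4)): [A, B, C, D, E, F, G, H]

Answer: yes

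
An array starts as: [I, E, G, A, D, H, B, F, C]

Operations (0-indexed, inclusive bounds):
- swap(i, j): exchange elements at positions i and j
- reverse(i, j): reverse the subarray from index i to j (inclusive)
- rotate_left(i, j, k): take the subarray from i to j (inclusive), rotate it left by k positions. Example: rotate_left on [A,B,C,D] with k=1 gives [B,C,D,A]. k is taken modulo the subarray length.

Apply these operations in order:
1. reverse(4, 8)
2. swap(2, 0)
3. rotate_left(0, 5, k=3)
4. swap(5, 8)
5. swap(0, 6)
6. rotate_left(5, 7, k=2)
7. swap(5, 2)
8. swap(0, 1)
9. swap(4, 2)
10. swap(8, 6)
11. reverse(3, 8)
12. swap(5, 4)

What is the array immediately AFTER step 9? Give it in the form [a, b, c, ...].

Answer: [C, B, E, G, H, F, D, A, I]

Derivation:
After 1 (reverse(4, 8)): [I, E, G, A, C, F, B, H, D]
After 2 (swap(2, 0)): [G, E, I, A, C, F, B, H, D]
After 3 (rotate_left(0, 5, k=3)): [A, C, F, G, E, I, B, H, D]
After 4 (swap(5, 8)): [A, C, F, G, E, D, B, H, I]
After 5 (swap(0, 6)): [B, C, F, G, E, D, A, H, I]
After 6 (rotate_left(5, 7, k=2)): [B, C, F, G, E, H, D, A, I]
After 7 (swap(5, 2)): [B, C, H, G, E, F, D, A, I]
After 8 (swap(0, 1)): [C, B, H, G, E, F, D, A, I]
After 9 (swap(4, 2)): [C, B, E, G, H, F, D, A, I]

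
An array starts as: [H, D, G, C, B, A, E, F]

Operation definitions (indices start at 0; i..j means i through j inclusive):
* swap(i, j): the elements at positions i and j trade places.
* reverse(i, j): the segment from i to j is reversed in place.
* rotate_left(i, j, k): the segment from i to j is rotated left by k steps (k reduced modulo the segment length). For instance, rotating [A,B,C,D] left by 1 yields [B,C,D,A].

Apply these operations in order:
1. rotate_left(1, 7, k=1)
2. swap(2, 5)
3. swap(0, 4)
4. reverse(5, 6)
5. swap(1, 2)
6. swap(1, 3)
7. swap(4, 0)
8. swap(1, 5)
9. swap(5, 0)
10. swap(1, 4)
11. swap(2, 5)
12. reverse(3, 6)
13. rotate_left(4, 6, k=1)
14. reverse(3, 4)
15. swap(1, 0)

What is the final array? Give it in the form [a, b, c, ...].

After 1 (rotate_left(1, 7, k=1)): [H, G, C, B, A, E, F, D]
After 2 (swap(2, 5)): [H, G, E, B, A, C, F, D]
After 3 (swap(0, 4)): [A, G, E, B, H, C, F, D]
After 4 (reverse(5, 6)): [A, G, E, B, H, F, C, D]
After 5 (swap(1, 2)): [A, E, G, B, H, F, C, D]
After 6 (swap(1, 3)): [A, B, G, E, H, F, C, D]
After 7 (swap(4, 0)): [H, B, G, E, A, F, C, D]
After 8 (swap(1, 5)): [H, F, G, E, A, B, C, D]
After 9 (swap(5, 0)): [B, F, G, E, A, H, C, D]
After 10 (swap(1, 4)): [B, A, G, E, F, H, C, D]
After 11 (swap(2, 5)): [B, A, H, E, F, G, C, D]
After 12 (reverse(3, 6)): [B, A, H, C, G, F, E, D]
After 13 (rotate_left(4, 6, k=1)): [B, A, H, C, F, E, G, D]
After 14 (reverse(3, 4)): [B, A, H, F, C, E, G, D]
After 15 (swap(1, 0)): [A, B, H, F, C, E, G, D]

Answer: [A, B, H, F, C, E, G, D]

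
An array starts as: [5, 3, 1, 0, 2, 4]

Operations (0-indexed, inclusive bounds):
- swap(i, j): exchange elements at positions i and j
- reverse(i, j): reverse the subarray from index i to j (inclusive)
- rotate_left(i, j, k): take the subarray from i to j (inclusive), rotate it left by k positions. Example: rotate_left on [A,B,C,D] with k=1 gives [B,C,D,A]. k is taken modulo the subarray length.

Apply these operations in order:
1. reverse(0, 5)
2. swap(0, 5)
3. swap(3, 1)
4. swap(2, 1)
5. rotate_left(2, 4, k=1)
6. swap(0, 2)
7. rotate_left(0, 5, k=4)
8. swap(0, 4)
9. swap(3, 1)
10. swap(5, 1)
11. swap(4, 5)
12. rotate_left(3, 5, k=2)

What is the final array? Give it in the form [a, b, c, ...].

After 1 (reverse(0, 5)): [4, 2, 0, 1, 3, 5]
After 2 (swap(0, 5)): [5, 2, 0, 1, 3, 4]
After 3 (swap(3, 1)): [5, 1, 0, 2, 3, 4]
After 4 (swap(2, 1)): [5, 0, 1, 2, 3, 4]
After 5 (rotate_left(2, 4, k=1)): [5, 0, 2, 3, 1, 4]
After 6 (swap(0, 2)): [2, 0, 5, 3, 1, 4]
After 7 (rotate_left(0, 5, k=4)): [1, 4, 2, 0, 5, 3]
After 8 (swap(0, 4)): [5, 4, 2, 0, 1, 3]
After 9 (swap(3, 1)): [5, 0, 2, 4, 1, 3]
After 10 (swap(5, 1)): [5, 3, 2, 4, 1, 0]
After 11 (swap(4, 5)): [5, 3, 2, 4, 0, 1]
After 12 (rotate_left(3, 5, k=2)): [5, 3, 2, 1, 4, 0]

Answer: [5, 3, 2, 1, 4, 0]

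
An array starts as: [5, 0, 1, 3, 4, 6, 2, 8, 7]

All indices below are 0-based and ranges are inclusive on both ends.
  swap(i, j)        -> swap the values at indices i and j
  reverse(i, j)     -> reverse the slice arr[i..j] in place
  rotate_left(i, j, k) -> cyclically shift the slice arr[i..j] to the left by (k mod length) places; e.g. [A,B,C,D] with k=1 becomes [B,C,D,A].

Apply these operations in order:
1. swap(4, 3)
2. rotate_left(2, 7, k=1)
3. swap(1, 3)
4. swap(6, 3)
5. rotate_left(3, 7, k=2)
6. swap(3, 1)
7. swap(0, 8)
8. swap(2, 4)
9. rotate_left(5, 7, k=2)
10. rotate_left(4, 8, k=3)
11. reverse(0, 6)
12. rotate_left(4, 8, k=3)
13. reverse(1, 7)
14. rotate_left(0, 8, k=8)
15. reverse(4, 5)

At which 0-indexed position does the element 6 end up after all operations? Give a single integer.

Answer: 4

Derivation:
After 1 (swap(4, 3)): [5, 0, 1, 4, 3, 6, 2, 8, 7]
After 2 (rotate_left(2, 7, k=1)): [5, 0, 4, 3, 6, 2, 8, 1, 7]
After 3 (swap(1, 3)): [5, 3, 4, 0, 6, 2, 8, 1, 7]
After 4 (swap(6, 3)): [5, 3, 4, 8, 6, 2, 0, 1, 7]
After 5 (rotate_left(3, 7, k=2)): [5, 3, 4, 2, 0, 1, 8, 6, 7]
After 6 (swap(3, 1)): [5, 2, 4, 3, 0, 1, 8, 6, 7]
After 7 (swap(0, 8)): [7, 2, 4, 3, 0, 1, 8, 6, 5]
After 8 (swap(2, 4)): [7, 2, 0, 3, 4, 1, 8, 6, 5]
After 9 (rotate_left(5, 7, k=2)): [7, 2, 0, 3, 4, 6, 1, 8, 5]
After 10 (rotate_left(4, 8, k=3)): [7, 2, 0, 3, 8, 5, 4, 6, 1]
After 11 (reverse(0, 6)): [4, 5, 8, 3, 0, 2, 7, 6, 1]
After 12 (rotate_left(4, 8, k=3)): [4, 5, 8, 3, 6, 1, 0, 2, 7]
After 13 (reverse(1, 7)): [4, 2, 0, 1, 6, 3, 8, 5, 7]
After 14 (rotate_left(0, 8, k=8)): [7, 4, 2, 0, 1, 6, 3, 8, 5]
After 15 (reverse(4, 5)): [7, 4, 2, 0, 6, 1, 3, 8, 5]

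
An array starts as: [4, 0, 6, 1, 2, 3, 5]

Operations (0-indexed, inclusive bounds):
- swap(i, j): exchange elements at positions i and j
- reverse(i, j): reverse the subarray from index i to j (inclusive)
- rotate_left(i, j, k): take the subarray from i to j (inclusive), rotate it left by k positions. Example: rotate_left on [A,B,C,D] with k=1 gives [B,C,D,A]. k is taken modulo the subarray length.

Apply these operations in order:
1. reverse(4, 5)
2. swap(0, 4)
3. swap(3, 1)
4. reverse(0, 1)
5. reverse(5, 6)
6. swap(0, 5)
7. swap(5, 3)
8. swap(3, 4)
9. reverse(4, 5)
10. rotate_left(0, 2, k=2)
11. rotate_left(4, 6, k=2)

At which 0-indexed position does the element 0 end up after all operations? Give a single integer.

Answer: 5

Derivation:
After 1 (reverse(4, 5)): [4, 0, 6, 1, 3, 2, 5]
After 2 (swap(0, 4)): [3, 0, 6, 1, 4, 2, 5]
After 3 (swap(3, 1)): [3, 1, 6, 0, 4, 2, 5]
After 4 (reverse(0, 1)): [1, 3, 6, 0, 4, 2, 5]
After 5 (reverse(5, 6)): [1, 3, 6, 0, 4, 5, 2]
After 6 (swap(0, 5)): [5, 3, 6, 0, 4, 1, 2]
After 7 (swap(5, 3)): [5, 3, 6, 1, 4, 0, 2]
After 8 (swap(3, 4)): [5, 3, 6, 4, 1, 0, 2]
After 9 (reverse(4, 5)): [5, 3, 6, 4, 0, 1, 2]
After 10 (rotate_left(0, 2, k=2)): [6, 5, 3, 4, 0, 1, 2]
After 11 (rotate_left(4, 6, k=2)): [6, 5, 3, 4, 2, 0, 1]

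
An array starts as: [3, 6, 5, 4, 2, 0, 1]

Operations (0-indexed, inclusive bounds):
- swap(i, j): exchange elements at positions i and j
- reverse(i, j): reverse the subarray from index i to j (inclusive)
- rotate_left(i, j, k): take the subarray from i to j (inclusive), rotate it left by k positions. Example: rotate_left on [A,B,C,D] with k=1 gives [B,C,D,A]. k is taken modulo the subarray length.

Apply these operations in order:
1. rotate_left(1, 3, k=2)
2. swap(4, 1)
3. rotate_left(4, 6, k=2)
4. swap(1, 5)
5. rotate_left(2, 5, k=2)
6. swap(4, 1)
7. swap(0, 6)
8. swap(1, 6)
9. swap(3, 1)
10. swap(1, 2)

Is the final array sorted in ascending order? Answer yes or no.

After 1 (rotate_left(1, 3, k=2)): [3, 4, 6, 5, 2, 0, 1]
After 2 (swap(4, 1)): [3, 2, 6, 5, 4, 0, 1]
After 3 (rotate_left(4, 6, k=2)): [3, 2, 6, 5, 1, 4, 0]
After 4 (swap(1, 5)): [3, 4, 6, 5, 1, 2, 0]
After 5 (rotate_left(2, 5, k=2)): [3, 4, 1, 2, 6, 5, 0]
After 6 (swap(4, 1)): [3, 6, 1, 2, 4, 5, 0]
After 7 (swap(0, 6)): [0, 6, 1, 2, 4, 5, 3]
After 8 (swap(1, 6)): [0, 3, 1, 2, 4, 5, 6]
After 9 (swap(3, 1)): [0, 2, 1, 3, 4, 5, 6]
After 10 (swap(1, 2)): [0, 1, 2, 3, 4, 5, 6]

Answer: yes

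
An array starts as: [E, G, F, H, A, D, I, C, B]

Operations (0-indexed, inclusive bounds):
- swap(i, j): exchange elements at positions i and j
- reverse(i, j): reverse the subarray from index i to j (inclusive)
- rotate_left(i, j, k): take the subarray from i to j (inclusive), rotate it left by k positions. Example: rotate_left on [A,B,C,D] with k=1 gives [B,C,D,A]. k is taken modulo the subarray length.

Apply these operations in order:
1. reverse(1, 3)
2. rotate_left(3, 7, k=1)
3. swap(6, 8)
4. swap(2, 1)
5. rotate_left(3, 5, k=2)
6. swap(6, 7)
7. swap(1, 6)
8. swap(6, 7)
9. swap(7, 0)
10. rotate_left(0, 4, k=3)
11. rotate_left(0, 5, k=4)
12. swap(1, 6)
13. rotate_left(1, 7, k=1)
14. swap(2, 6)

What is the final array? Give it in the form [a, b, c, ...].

Answer: [H, I, E, F, G, D, A, B, C]

Derivation:
After 1 (reverse(1, 3)): [E, H, F, G, A, D, I, C, B]
After 2 (rotate_left(3, 7, k=1)): [E, H, F, A, D, I, C, G, B]
After 3 (swap(6, 8)): [E, H, F, A, D, I, B, G, C]
After 4 (swap(2, 1)): [E, F, H, A, D, I, B, G, C]
After 5 (rotate_left(3, 5, k=2)): [E, F, H, I, A, D, B, G, C]
After 6 (swap(6, 7)): [E, F, H, I, A, D, G, B, C]
After 7 (swap(1, 6)): [E, G, H, I, A, D, F, B, C]
After 8 (swap(6, 7)): [E, G, H, I, A, D, B, F, C]
After 9 (swap(7, 0)): [F, G, H, I, A, D, B, E, C]
After 10 (rotate_left(0, 4, k=3)): [I, A, F, G, H, D, B, E, C]
After 11 (rotate_left(0, 5, k=4)): [H, D, I, A, F, G, B, E, C]
After 12 (swap(1, 6)): [H, B, I, A, F, G, D, E, C]
After 13 (rotate_left(1, 7, k=1)): [H, I, A, F, G, D, E, B, C]
After 14 (swap(2, 6)): [H, I, E, F, G, D, A, B, C]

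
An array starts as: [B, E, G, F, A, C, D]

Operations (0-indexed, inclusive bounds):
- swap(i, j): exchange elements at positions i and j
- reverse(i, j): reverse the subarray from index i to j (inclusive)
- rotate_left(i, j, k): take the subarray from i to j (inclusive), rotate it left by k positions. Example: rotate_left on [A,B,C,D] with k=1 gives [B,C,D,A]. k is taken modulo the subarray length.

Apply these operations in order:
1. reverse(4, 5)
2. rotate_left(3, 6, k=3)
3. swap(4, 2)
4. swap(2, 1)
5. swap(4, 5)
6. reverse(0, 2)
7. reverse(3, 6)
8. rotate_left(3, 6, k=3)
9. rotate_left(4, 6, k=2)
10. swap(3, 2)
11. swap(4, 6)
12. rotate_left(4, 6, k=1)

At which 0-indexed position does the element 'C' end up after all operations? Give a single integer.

Answer: 5

Derivation:
After 1 (reverse(4, 5)): [B, E, G, F, C, A, D]
After 2 (rotate_left(3, 6, k=3)): [B, E, G, D, F, C, A]
After 3 (swap(4, 2)): [B, E, F, D, G, C, A]
After 4 (swap(2, 1)): [B, F, E, D, G, C, A]
After 5 (swap(4, 5)): [B, F, E, D, C, G, A]
After 6 (reverse(0, 2)): [E, F, B, D, C, G, A]
After 7 (reverse(3, 6)): [E, F, B, A, G, C, D]
After 8 (rotate_left(3, 6, k=3)): [E, F, B, D, A, G, C]
After 9 (rotate_left(4, 6, k=2)): [E, F, B, D, C, A, G]
After 10 (swap(3, 2)): [E, F, D, B, C, A, G]
After 11 (swap(4, 6)): [E, F, D, B, G, A, C]
After 12 (rotate_left(4, 6, k=1)): [E, F, D, B, A, C, G]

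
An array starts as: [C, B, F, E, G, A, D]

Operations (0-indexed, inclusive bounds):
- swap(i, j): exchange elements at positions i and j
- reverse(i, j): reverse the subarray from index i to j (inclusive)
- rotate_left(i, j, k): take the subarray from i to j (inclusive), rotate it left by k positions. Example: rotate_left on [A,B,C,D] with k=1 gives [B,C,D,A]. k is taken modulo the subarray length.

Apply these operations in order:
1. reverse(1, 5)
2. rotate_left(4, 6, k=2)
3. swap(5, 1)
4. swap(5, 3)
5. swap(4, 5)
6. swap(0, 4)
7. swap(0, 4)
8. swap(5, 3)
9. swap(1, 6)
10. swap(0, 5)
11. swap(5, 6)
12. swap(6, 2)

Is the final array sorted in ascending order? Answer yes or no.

Answer: yes

Derivation:
After 1 (reverse(1, 5)): [C, A, G, E, F, B, D]
After 2 (rotate_left(4, 6, k=2)): [C, A, G, E, D, F, B]
After 3 (swap(5, 1)): [C, F, G, E, D, A, B]
After 4 (swap(5, 3)): [C, F, G, A, D, E, B]
After 5 (swap(4, 5)): [C, F, G, A, E, D, B]
After 6 (swap(0, 4)): [E, F, G, A, C, D, B]
After 7 (swap(0, 4)): [C, F, G, A, E, D, B]
After 8 (swap(5, 3)): [C, F, G, D, E, A, B]
After 9 (swap(1, 6)): [C, B, G, D, E, A, F]
After 10 (swap(0, 5)): [A, B, G, D, E, C, F]
After 11 (swap(5, 6)): [A, B, G, D, E, F, C]
After 12 (swap(6, 2)): [A, B, C, D, E, F, G]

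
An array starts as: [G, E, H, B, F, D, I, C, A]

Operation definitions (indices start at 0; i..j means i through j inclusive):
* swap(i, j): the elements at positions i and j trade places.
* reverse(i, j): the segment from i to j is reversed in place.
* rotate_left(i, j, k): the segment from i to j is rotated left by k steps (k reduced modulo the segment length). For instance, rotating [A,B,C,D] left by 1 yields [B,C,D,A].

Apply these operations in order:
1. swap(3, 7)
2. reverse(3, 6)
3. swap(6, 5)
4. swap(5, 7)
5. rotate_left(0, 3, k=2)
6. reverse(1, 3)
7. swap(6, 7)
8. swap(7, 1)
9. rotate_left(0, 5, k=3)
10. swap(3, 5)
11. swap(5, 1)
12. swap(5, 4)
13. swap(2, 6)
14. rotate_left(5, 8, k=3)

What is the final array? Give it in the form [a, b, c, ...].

After 1 (swap(3, 7)): [G, E, H, C, F, D, I, B, A]
After 2 (reverse(3, 6)): [G, E, H, I, D, F, C, B, A]
After 3 (swap(6, 5)): [G, E, H, I, D, C, F, B, A]
After 4 (swap(5, 7)): [G, E, H, I, D, B, F, C, A]
After 5 (rotate_left(0, 3, k=2)): [H, I, G, E, D, B, F, C, A]
After 6 (reverse(1, 3)): [H, E, G, I, D, B, F, C, A]
After 7 (swap(6, 7)): [H, E, G, I, D, B, C, F, A]
After 8 (swap(7, 1)): [H, F, G, I, D, B, C, E, A]
After 9 (rotate_left(0, 5, k=3)): [I, D, B, H, F, G, C, E, A]
After 10 (swap(3, 5)): [I, D, B, G, F, H, C, E, A]
After 11 (swap(5, 1)): [I, H, B, G, F, D, C, E, A]
After 12 (swap(5, 4)): [I, H, B, G, D, F, C, E, A]
After 13 (swap(2, 6)): [I, H, C, G, D, F, B, E, A]
After 14 (rotate_left(5, 8, k=3)): [I, H, C, G, D, A, F, B, E]

Answer: [I, H, C, G, D, A, F, B, E]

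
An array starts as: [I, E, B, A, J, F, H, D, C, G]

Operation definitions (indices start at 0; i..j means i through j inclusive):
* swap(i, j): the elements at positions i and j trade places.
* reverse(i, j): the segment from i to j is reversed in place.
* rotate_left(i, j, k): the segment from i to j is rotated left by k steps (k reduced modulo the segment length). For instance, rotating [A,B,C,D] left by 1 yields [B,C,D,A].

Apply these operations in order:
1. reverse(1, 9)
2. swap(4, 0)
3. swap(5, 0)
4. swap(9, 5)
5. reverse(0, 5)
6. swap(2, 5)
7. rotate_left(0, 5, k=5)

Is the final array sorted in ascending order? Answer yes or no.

After 1 (reverse(1, 9)): [I, G, C, D, H, F, J, A, B, E]
After 2 (swap(4, 0)): [H, G, C, D, I, F, J, A, B, E]
After 3 (swap(5, 0)): [F, G, C, D, I, H, J, A, B, E]
After 4 (swap(9, 5)): [F, G, C, D, I, E, J, A, B, H]
After 5 (reverse(0, 5)): [E, I, D, C, G, F, J, A, B, H]
After 6 (swap(2, 5)): [E, I, F, C, G, D, J, A, B, H]
After 7 (rotate_left(0, 5, k=5)): [D, E, I, F, C, G, J, A, B, H]

Answer: no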